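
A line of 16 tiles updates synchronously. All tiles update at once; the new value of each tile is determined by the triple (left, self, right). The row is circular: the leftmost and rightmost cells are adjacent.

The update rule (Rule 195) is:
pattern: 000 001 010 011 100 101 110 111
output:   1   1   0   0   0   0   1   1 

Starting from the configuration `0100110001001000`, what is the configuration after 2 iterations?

1001010110010011
1010000010100101

1010000010100101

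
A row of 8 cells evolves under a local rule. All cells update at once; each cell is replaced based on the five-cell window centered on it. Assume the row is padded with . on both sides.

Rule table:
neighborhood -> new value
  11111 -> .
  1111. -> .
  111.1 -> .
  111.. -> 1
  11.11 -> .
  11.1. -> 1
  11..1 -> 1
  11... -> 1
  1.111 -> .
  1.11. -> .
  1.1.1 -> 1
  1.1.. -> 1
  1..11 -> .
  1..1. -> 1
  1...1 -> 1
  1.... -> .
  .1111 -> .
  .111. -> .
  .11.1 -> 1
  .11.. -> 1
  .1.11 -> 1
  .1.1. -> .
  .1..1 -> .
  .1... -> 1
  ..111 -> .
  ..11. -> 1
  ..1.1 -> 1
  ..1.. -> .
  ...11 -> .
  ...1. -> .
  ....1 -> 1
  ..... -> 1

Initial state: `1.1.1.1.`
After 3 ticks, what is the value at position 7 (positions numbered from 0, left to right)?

1

1.1.1.11
1.1.11.1
1.11.111
position 7 holds 1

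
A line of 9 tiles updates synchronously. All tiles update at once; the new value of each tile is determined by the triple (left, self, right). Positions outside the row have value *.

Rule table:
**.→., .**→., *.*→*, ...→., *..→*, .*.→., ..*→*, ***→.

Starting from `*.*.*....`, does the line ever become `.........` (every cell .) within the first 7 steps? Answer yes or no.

.*.*.*..*
*.*.*.**.
.*.*.*..*  (repeats step 1; period 2)
step 7: .*.*.*..*
step 7 is .*.*.*..*, still not uniform .

no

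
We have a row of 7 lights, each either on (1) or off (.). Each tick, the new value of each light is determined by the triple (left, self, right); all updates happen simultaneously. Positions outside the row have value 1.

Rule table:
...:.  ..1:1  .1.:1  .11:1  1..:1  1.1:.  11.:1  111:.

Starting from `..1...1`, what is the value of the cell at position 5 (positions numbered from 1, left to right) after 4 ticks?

1111.11
...1.1.
1.11.1.
1.11.1.
position 5 holds .

.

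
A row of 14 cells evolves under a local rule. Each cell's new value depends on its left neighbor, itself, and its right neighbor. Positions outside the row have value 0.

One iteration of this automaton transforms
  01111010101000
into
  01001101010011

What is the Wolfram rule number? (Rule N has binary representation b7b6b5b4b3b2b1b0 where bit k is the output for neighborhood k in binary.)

position 2: 111 → 0  (bit 7 = 0)
position 4: 110 → 1  (bit 6 = 1)
position 5: 101 → 1  (bit 5 = 1)
position 11: 100 → 0  (bit 4 = 0)
position 1: 011 → 1  (bit 3 = 1)
position 6: 010 → 0  (bit 2 = 0)
position 0: 001 → 0  (bit 1 = 0)
position 12: 000 → 1  (bit 0 = 1)
bits b7..b0 = 01101001 = 105

105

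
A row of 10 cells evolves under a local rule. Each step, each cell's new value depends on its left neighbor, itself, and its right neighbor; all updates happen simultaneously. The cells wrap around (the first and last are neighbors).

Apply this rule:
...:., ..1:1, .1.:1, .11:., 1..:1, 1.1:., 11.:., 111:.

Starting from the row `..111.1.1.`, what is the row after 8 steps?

1......1..

.1....1.11
.11..11...
1..11..1..
111..11111
...11.....
..1..1....
.111111...
1......1..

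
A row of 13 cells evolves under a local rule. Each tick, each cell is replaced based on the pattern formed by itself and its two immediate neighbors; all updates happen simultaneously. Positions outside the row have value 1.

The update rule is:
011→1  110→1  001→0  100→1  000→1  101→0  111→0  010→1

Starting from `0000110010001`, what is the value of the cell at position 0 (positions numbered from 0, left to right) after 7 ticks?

tick 1: 1110111011101
tick 2: 0010101010101
tick 3: 1010101010101
tick 4: 1010101010101  (fixed point — unchanged through tick 7)
position 0 holds 1

1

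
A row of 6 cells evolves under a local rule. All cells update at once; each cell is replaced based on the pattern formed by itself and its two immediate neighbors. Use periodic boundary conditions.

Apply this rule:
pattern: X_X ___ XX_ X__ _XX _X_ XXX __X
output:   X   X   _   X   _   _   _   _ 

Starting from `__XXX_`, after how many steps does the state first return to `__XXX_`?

X____X
_XXX__
____XX
XXX___
___XX_
XX___X
__XX__
X___XX
_XX___
___XXX
XX____
__XXX_

12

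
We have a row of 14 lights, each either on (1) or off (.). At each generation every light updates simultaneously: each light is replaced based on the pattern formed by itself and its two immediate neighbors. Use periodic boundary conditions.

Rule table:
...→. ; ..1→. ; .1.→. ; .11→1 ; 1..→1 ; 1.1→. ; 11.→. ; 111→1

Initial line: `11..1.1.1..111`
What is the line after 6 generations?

1.1......1.111
...1.......111
1...1......11.
.1...1.....1..
..1...1.....1.
...1...1.....1

...1...1.....1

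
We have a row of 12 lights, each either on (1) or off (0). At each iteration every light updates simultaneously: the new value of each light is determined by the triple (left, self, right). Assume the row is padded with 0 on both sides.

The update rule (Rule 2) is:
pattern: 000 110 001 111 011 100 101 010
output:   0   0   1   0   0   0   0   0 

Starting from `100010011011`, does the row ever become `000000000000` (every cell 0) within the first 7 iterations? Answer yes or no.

no

000100100000
001001000000
010010000000
100100000000
001000000000
010000000000
100000000000
iteration 7 is 100000000000, still not uniform 0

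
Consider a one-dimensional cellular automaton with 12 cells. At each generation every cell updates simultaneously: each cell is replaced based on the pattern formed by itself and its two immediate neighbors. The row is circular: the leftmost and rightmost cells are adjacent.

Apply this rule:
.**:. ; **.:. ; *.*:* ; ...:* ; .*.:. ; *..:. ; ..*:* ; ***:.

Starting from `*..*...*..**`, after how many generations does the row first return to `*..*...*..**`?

..*..**..*..
**..*...*..*
...*..**..*.
***..*...*..
....*..**..*
.***..*...*.
*....*..**..
..***..*...*
.*....*..**.
*..***..*...
..*....*..**
.*..***..*..
*..*....*..*
..*..***..*.
**..*....*..
...*..***..*
.**..*....*.
*...*..***..
..**..*....*
.*...*..***.
*..**..*....
..*...*..***
.*..**..*...
*..*...*..**

24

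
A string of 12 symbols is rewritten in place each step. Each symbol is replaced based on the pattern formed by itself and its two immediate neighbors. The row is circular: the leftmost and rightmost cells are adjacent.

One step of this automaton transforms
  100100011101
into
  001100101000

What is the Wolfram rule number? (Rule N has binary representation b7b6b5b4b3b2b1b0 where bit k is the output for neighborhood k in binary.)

position 8: 111 → 1  (bit 7 = 1)
position 0: 110 → 0  (bit 6 = 0)
position 10: 101 → 0  (bit 5 = 0)
position 1: 100 → 0  (bit 4 = 0)
position 7: 011 → 0  (bit 3 = 0)
position 3: 010 → 1  (bit 2 = 1)
position 2: 001 → 1  (bit 1 = 1)
position 5: 000 → 0  (bit 0 = 0)
bits b7..b0 = 10000110 = 134

134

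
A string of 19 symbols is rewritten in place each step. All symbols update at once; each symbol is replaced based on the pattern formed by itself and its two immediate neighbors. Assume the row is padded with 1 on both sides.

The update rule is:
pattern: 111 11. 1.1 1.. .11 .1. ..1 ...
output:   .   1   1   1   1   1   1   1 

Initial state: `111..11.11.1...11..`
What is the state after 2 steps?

step 1: ..11111111111111111
step 2: 111................

111................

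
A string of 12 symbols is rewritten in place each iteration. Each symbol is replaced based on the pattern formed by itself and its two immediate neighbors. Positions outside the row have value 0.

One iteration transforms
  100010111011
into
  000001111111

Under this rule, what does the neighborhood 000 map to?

0

At position 2 the neighborhood is 000; the next row has 0 there.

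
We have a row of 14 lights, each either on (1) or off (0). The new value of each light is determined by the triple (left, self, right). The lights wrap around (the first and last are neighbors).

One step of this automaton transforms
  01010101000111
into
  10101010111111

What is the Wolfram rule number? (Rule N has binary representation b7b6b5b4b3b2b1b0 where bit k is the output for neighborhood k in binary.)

251

position 12: 111 → 1  (bit 7 = 1)
position 13: 110 → 1  (bit 6 = 1)
position 0: 101 → 1  (bit 5 = 1)
position 8: 100 → 1  (bit 4 = 1)
position 11: 011 → 1  (bit 3 = 1)
position 1: 010 → 0  (bit 2 = 0)
position 10: 001 → 1  (bit 1 = 1)
position 9: 000 → 1  (bit 0 = 1)
bits b7..b0 = 11111011 = 251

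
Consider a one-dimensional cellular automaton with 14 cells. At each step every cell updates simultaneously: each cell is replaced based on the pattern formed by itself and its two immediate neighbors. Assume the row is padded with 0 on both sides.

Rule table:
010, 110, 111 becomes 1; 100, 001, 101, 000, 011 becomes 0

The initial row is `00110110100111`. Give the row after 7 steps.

00010010100001

step 1: 00010010100011
step 2: 00010010100001
step 3: 00010010100001  (fixed point — unchanged through step 7)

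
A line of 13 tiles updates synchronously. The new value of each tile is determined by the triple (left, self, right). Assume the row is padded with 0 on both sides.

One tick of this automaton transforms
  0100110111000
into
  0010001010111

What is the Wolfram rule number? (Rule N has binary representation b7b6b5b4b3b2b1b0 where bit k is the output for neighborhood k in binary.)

position 8: 111 → 1  (bit 7 = 1)
position 5: 110 → 0  (bit 6 = 0)
position 6: 101 → 1  (bit 5 = 1)
position 2: 100 → 1  (bit 4 = 1)
position 4: 011 → 0  (bit 3 = 0)
position 1: 010 → 0  (bit 2 = 0)
position 0: 001 → 0  (bit 1 = 0)
position 11: 000 → 1  (bit 0 = 1)
bits b7..b0 = 10110001 = 177

177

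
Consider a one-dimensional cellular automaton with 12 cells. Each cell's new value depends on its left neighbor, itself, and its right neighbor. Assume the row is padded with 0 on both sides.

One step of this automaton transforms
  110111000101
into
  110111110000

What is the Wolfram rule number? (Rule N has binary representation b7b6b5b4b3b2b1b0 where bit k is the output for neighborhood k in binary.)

position 4: 111 → 1  (bit 7 = 1)
position 1: 110 → 1  (bit 6 = 1)
position 2: 101 → 0  (bit 5 = 0)
position 6: 100 → 1  (bit 4 = 1)
position 0: 011 → 1  (bit 3 = 1)
position 9: 010 → 0  (bit 2 = 0)
position 8: 001 → 0  (bit 1 = 0)
position 7: 000 → 1  (bit 0 = 1)
bits b7..b0 = 11011001 = 217

217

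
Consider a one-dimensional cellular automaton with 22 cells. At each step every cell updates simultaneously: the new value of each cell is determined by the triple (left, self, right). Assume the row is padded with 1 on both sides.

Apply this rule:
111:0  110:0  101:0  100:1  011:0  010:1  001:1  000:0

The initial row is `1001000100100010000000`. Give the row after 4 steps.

0111101111110111000001
0000000000000000100010
1000000000000001110110
0100000000000010000000

0100000000000010000000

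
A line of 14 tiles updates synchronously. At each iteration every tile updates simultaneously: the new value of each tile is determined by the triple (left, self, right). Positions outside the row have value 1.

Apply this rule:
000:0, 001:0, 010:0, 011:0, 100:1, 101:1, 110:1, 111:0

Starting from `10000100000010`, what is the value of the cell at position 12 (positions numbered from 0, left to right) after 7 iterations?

11000010000001
01100001000000
10110000100000
11011000010000
01101100001000
10110110000100
11011011000010
position 12 holds 1

1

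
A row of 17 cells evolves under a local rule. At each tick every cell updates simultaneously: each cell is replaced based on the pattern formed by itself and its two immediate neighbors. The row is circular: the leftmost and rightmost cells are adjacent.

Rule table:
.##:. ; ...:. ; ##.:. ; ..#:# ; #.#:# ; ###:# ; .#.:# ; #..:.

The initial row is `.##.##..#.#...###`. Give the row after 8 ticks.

#.#...###.##.##..

tick 1: #..#...####..#.#.
tick 2: #.##..#.##..#####
tick 3: .#...###...#.####
tick 4: ##..#.#...###.##.
tick 5: ...####..#.#.#..#
tick 6: ..#.##..######.##
tick 7: .###...#.####.#..
tick 8: #.#...###.##.##..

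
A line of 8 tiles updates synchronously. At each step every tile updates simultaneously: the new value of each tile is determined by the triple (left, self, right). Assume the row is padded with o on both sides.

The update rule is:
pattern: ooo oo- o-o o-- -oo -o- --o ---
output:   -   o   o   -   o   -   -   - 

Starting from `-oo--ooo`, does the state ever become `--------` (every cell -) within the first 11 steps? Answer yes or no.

step 1: ooo--o--
step 2: --o-----
step 3: --------
all cells are - at step 3

yes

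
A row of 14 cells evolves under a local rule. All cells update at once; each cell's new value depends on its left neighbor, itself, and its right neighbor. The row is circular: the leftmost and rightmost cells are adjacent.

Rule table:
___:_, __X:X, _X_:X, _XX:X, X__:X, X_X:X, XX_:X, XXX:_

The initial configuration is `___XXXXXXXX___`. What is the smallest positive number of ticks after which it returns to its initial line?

14

__XX______XX__
_XXXX____XXXX_
XX__XX__XX__XX
_XXXXXXXXXXXX_
XX__________XX
_XX________XX_
XXXX______XXXX
___XX____XX___
__XXXX__XXXX__
_XX__XXXX__XX_
XXXXXX__XXXXXX
_____XXXX_____
____XX__XX____
___XXXXXXXX___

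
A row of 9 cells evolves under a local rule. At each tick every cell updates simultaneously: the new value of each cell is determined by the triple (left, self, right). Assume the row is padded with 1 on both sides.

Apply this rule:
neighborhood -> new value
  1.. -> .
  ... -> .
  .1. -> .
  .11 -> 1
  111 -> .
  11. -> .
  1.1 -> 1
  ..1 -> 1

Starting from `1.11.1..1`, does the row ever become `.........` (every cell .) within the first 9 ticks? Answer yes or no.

tick 1: .11.1..11
tick 2: 11.1..11.
tick 3: ..1..11.1
tick 4: .1..11.11
tick 5: 1..11.11.
tick 6: ..11.11.1
tick 7: .11.11.11
tick 8: 11.11.11.
tick 9: ..11.11.1
tick 9 is ..11.11.1, still not uniform .

no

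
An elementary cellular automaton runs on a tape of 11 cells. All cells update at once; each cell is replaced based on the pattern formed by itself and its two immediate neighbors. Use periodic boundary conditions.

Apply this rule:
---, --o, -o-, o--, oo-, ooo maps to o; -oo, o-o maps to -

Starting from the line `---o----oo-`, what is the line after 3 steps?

oooooooo-oo
oooooooo--o
oooooooooo-

oooooooooo-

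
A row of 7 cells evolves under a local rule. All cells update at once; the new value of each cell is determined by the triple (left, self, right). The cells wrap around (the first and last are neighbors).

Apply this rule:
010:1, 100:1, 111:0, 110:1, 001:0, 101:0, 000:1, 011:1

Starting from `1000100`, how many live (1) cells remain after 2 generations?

4

1110110
1010110
count of 1: 4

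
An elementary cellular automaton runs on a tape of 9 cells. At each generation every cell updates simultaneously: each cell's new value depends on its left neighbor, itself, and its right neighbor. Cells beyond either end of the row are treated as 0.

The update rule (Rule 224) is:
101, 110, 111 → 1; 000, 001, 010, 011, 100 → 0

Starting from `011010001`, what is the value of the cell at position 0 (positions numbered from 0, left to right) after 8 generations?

001100000
000100000
000000000
000000000  (fixed point — unchanged through generation 8)
position 0 holds 0

0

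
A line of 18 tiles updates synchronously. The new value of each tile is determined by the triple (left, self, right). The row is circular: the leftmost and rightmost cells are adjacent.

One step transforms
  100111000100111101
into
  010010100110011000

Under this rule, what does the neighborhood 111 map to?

1

At position 4 the neighborhood is 111; the next row has 1 there.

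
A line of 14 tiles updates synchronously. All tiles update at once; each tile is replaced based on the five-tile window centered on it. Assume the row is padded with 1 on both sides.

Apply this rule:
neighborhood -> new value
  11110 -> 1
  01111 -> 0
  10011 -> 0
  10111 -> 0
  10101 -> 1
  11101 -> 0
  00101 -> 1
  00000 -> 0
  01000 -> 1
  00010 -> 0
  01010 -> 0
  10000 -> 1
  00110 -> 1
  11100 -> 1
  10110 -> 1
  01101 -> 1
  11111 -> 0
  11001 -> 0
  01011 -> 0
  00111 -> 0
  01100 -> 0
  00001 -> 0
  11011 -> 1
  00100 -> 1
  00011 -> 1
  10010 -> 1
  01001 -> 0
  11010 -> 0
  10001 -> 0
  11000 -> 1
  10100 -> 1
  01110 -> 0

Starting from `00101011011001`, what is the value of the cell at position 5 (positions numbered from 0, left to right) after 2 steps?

0

step 1: 01101011110000
step 2: 11101000111101
position 5 holds 0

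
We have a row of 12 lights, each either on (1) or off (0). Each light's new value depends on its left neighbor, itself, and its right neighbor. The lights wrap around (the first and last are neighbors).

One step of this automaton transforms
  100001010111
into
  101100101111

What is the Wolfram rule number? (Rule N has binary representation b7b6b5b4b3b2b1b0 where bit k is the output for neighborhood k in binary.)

position 10: 111 → 1  (bit 7 = 1)
position 0: 110 → 1  (bit 6 = 1)
position 6: 101 → 1  (bit 5 = 1)
position 1: 100 → 0  (bit 4 = 0)
position 9: 011 → 1  (bit 3 = 1)
position 5: 010 → 0  (bit 2 = 0)
position 4: 001 → 0  (bit 1 = 0)
position 2: 000 → 1  (bit 0 = 1)
bits b7..b0 = 11101001 = 233

233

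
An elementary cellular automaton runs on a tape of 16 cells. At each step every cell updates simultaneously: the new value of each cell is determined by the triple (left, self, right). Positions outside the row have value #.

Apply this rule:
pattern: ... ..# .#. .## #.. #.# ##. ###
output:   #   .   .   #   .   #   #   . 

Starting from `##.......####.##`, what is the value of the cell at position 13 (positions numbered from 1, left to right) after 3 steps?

.

.#.#####.#..###.
#.##...##...#.##
####.#.##.#..##.
position 13 holds .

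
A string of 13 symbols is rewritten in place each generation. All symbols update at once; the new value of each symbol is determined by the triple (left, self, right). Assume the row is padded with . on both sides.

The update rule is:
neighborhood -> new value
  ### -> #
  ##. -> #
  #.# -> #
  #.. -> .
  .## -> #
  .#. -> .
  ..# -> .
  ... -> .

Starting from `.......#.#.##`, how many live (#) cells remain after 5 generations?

........#.###
.........####
.........####  (fixed point — unchanged through generation 5)
count of #: 4

4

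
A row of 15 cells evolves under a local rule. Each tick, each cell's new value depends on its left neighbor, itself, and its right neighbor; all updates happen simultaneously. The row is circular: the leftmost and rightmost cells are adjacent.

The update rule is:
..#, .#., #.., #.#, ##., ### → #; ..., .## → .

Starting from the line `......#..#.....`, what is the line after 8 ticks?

tick 1: .....######....
tick 2: ....#.######...
tick 3: ...###.######..
tick 4: ..#.###.######.
tick 5: .###.###.######
tick 6: #.###.###.#####
tick 7: ##.###.###.####
tick 8: ###.###.###.###

###.###.###.###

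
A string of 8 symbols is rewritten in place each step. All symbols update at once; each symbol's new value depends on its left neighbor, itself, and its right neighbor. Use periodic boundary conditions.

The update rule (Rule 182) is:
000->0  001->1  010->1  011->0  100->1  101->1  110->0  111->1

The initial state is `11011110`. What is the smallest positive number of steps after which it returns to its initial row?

step 1: 00101101
step 2: 11110011
step 3: 11101101
step 4: 11010010
step 5: 00111111
step 6: 11011110

6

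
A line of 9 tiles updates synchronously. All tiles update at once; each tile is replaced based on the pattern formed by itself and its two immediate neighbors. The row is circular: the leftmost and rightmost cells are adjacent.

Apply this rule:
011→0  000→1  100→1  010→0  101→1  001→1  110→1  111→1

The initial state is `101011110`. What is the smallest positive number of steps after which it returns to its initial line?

010101111
101010111
110101011
111010101
111101010
011110101
101111010
010111101
101011110

9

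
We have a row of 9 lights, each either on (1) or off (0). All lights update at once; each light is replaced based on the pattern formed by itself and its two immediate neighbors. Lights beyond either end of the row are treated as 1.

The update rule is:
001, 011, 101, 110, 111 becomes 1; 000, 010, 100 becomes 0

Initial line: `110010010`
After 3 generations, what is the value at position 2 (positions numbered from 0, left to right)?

generation 1: 110100101
generation 2: 111001011
generation 3: 111010111
position 2 holds 1

1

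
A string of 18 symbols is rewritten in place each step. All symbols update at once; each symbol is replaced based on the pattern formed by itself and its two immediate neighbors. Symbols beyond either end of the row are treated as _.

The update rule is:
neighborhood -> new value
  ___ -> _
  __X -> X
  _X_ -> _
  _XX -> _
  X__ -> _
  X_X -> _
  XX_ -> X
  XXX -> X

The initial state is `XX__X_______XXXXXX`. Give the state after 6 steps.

______X___X___X___

_X_X_______X_XXXXX
X_________X___XXXX
_________X___X_XXX
________X___X___XX
_______X___X___X_X
______X___X___X___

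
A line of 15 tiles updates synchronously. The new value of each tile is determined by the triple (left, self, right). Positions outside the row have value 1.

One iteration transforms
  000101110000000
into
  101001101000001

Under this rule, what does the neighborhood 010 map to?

At position 3 the neighborhood is 010; the next row has 0 there.

0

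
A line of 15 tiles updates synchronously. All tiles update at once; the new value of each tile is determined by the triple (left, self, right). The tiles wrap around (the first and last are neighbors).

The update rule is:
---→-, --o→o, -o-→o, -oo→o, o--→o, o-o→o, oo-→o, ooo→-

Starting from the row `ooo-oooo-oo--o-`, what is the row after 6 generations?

-oo-oo--ooooooo

generation 1: o-ooo--oooooooo
generation 2: ooo-oooo-------
generation 3: o-ooo--oo-----o
generation 4: ooo-oooooo---oo
generation 5: --ooo----oo-oo-
generation 6: -oo-oo--ooooooo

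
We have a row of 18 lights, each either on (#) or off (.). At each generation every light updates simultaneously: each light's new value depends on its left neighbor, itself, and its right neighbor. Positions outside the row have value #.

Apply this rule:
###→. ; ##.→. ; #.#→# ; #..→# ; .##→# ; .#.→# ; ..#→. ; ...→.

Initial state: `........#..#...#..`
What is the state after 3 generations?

###.....###.######

#.......##.##..##.
.#......#.##.#.#.#
###.....###.######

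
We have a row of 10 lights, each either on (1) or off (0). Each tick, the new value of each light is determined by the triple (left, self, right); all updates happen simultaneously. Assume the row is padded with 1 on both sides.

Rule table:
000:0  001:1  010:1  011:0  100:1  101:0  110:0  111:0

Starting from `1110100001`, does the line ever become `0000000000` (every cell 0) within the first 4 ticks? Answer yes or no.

0000110010
1001001110
0111110000
0000001001
tick 4 is 0000001001, still not uniform 0

no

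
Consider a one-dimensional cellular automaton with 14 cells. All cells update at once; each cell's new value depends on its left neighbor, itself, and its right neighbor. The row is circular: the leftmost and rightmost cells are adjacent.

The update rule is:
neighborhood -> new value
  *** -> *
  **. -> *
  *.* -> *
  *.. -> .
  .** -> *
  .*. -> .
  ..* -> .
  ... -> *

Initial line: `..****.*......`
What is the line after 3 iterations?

*.*****..*****
*******..*****
*******..*****

*******..*****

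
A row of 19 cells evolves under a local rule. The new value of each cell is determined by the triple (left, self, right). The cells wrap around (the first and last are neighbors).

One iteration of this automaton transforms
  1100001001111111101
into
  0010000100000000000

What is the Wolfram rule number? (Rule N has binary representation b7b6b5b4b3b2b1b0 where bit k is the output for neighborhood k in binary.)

16

position 0: 111 → 0  (bit 7 = 0)
position 1: 110 → 0  (bit 6 = 0)
position 17: 101 → 0  (bit 5 = 0)
position 2: 100 → 1  (bit 4 = 1)
position 9: 011 → 0  (bit 3 = 0)
position 6: 010 → 0  (bit 2 = 0)
position 5: 001 → 0  (bit 1 = 0)
position 3: 000 → 0  (bit 0 = 0)
bits b7..b0 = 00010000 = 16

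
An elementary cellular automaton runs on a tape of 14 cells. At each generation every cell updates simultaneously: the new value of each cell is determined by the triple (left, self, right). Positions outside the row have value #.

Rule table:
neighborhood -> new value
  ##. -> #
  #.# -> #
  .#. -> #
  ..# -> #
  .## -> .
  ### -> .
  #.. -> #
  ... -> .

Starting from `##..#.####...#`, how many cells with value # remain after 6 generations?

9

.#####...##.#.
#....##.#.####
##..#.####....
.#####...##..#
#....##.#.###.
##..#.####..##
count of #: 9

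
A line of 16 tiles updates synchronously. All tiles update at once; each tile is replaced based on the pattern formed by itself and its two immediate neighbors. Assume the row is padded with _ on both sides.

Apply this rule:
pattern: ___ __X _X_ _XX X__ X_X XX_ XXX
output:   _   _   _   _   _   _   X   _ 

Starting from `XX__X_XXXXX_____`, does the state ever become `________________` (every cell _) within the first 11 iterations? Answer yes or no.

_X________X_____
________________
all cells are _ at iteration 2

yes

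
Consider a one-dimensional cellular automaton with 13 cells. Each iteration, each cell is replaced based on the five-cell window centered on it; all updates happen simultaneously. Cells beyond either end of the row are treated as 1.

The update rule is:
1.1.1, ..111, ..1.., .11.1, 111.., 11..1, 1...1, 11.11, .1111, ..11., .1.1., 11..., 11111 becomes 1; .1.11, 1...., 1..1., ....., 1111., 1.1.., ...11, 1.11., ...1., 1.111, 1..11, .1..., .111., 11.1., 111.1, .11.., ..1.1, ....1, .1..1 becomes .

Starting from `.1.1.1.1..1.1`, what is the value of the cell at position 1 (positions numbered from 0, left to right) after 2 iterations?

.

.111111......
1.111.11.....
position 1 holds .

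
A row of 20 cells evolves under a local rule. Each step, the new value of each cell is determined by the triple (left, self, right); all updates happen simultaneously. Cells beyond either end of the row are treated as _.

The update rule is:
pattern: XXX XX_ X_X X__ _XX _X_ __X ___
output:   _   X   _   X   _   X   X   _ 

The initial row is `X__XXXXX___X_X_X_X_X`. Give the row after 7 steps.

X___XXX__X_X_X_X_X_X

step 1: XXX____XX_XX_X_X_X_X
step 2: __XX__X_X__X_X_X_X_X
step 3: _X_XXXX_XXXX_X_X_X_X
step 4: XX____X____X_X_X_X_X
step 5: _XX__XXX__XX_X_X_X_X
step 6: X_XXX__XXX_X_X_X_X_X
step 7: X___XXX__X_X_X_X_X_X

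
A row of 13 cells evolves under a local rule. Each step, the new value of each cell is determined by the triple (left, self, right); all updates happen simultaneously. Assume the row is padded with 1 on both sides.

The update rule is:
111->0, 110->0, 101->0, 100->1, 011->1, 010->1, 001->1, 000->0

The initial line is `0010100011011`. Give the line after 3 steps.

1110110110010
0000100101110
1001111101000

1001111101000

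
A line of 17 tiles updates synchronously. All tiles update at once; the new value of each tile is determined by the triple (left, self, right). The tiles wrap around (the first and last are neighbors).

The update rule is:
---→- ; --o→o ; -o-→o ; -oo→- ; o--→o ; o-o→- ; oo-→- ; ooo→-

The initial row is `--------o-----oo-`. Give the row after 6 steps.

step 1: -------ooo---o--o
step 2: o-----o---o-ooooo
step 3: -o---ooo-oo------
step 4: ooo-o------o-----
step 5: ----oo----ooo---o
step 6: o--o--o--o---o-oo

o--o--o--o---o-oo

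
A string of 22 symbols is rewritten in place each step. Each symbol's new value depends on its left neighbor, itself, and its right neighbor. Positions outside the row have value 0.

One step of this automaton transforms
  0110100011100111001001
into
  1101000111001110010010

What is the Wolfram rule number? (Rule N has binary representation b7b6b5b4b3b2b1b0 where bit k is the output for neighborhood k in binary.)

170

position 9: 111 → 1  (bit 7 = 1)
position 2: 110 → 0  (bit 6 = 0)
position 3: 101 → 1  (bit 5 = 1)
position 5: 100 → 0  (bit 4 = 0)
position 1: 011 → 1  (bit 3 = 1)
position 4: 010 → 0  (bit 2 = 0)
position 0: 001 → 1  (bit 1 = 1)
position 6: 000 → 0  (bit 0 = 0)
bits b7..b0 = 10101010 = 170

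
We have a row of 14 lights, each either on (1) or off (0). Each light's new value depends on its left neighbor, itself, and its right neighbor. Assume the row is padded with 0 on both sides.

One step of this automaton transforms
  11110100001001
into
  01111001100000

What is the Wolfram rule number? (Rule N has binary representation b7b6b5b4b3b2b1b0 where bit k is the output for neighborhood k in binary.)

position 1: 111 → 1  (bit 7 = 1)
position 3: 110 → 1  (bit 6 = 1)
position 4: 101 → 1  (bit 5 = 1)
position 6: 100 → 0  (bit 4 = 0)
position 0: 011 → 0  (bit 3 = 0)
position 5: 010 → 0  (bit 2 = 0)
position 9: 001 → 0  (bit 1 = 0)
position 7: 000 → 1  (bit 0 = 1)
bits b7..b0 = 11100001 = 225

225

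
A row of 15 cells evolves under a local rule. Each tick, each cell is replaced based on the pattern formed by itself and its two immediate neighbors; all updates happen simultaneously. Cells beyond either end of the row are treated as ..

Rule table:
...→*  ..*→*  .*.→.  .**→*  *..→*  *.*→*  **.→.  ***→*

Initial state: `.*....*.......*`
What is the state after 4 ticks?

***.*******.*.*

*.****.*******.
.****.*******.*
****.*******.*.
***.*******.*.*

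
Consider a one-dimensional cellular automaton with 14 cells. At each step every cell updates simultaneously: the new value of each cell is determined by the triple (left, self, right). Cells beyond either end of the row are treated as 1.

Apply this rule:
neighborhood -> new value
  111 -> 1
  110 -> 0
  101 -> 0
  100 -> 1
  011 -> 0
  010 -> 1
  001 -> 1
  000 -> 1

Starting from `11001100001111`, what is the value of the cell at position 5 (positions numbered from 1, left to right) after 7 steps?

10110011110111
00001101100011
11110000011101
11101111101000
11000111001111
10111010110111
00010010000011
position 5 holds 0

0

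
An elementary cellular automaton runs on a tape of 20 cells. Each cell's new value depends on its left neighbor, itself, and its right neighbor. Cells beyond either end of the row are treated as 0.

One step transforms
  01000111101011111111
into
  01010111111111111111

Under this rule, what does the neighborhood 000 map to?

1

At position 3 the neighborhood is 000; the next row has 1 there.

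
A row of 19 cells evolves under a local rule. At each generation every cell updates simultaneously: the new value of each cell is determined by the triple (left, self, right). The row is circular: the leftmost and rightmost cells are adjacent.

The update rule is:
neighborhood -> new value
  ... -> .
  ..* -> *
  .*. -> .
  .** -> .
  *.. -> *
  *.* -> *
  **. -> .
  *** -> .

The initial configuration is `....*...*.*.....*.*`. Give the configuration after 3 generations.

*..*.*.*.*.*.*.*.*.

*..*.*.*.*.*...*.*.
.**.*.*.*.*.*.*.*.*
*..*.*.*.*.*.*.*.*.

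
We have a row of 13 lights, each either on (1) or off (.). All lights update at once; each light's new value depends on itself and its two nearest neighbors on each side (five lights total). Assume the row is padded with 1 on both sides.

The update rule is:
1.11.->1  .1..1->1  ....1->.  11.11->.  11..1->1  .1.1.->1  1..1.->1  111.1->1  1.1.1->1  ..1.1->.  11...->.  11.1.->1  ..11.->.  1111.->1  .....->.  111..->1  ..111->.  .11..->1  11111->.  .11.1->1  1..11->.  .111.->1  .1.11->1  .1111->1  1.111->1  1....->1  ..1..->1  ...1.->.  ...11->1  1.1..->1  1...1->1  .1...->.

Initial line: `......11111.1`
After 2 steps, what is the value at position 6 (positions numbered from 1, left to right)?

.1...1.1.11.1
11.1..11111.1
position 6 holds .

.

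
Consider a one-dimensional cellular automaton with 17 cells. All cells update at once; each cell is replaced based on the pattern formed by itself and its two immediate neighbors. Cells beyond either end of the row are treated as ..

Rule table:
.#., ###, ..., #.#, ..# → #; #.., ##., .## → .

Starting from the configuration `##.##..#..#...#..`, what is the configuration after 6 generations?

..#...##.##.###.#
###.##..#..#.#.##
.#.#...##.#####..
####.##..#.###..#
.##.#...###.#..##
#..##.##.#.##.#..

#..##.##.#.##.#..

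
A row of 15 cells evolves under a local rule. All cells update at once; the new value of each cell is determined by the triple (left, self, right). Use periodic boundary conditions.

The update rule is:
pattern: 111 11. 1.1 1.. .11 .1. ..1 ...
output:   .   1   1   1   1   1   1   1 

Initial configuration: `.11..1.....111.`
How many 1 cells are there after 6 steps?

3

step 1: 111111111111.11
step 2: ...........111.
step 3: 111111111111.11  (repeats step 1; period 2)
step 6: ...........111.
count of 1: 3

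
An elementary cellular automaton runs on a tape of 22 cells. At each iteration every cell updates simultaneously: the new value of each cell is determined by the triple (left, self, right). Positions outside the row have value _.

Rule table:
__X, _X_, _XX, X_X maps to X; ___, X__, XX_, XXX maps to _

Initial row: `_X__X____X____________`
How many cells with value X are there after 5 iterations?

XX_XX___XX____________
X_XX___XX_____________
XXX___XX______________
X____XX_______________
X___XX________________
count of X: 3

3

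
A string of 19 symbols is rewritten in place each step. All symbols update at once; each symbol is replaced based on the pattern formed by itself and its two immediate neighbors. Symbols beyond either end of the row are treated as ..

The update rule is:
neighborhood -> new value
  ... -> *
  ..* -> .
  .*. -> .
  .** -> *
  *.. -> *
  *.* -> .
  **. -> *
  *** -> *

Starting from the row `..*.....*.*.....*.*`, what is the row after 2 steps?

*..****....****....
.*.*******.********

.*.*******.********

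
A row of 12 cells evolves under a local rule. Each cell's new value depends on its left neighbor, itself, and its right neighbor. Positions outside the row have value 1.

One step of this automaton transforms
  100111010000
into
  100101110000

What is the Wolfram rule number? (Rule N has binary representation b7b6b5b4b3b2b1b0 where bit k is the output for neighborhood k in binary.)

108

position 4: 111 → 0  (bit 7 = 0)
position 0: 110 → 1  (bit 6 = 1)
position 6: 101 → 1  (bit 5 = 1)
position 1: 100 → 0  (bit 4 = 0)
position 3: 011 → 1  (bit 3 = 1)
position 7: 010 → 1  (bit 2 = 1)
position 2: 001 → 0  (bit 1 = 0)
position 9: 000 → 0  (bit 0 = 0)
bits b7..b0 = 01101100 = 108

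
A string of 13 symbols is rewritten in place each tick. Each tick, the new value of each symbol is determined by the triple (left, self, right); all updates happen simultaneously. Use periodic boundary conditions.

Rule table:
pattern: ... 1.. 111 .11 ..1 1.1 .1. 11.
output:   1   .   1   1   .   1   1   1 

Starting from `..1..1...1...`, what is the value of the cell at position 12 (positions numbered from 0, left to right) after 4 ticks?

1.1..1.1.1.11
111..11111111
111..11111111  (fixed point — unchanged through tick 4)
position 12 holds 1

1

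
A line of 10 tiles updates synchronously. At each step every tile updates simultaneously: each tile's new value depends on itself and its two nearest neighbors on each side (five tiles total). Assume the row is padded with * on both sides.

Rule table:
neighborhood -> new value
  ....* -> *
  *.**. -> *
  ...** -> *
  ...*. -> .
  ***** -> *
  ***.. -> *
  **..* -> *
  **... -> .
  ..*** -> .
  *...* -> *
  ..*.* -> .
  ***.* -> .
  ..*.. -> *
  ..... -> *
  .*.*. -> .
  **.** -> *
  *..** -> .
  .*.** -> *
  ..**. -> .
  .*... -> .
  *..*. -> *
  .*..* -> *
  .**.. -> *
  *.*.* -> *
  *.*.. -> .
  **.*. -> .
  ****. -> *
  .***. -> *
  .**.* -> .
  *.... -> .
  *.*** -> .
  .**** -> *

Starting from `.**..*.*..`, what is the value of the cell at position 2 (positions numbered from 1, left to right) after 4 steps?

*

*****...*.
*****.*..*
****...*..
****.*.**.
position 2 holds *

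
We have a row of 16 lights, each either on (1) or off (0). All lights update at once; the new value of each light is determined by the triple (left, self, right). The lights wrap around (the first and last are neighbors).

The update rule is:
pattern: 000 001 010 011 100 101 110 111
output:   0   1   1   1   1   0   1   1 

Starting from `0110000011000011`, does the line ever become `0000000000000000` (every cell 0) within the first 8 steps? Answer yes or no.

no

0111000111100111
0111101111111111
0111101111111111  (fixed point — unchanged through step 8)
step 8 is 0111101111111111, still not uniform 0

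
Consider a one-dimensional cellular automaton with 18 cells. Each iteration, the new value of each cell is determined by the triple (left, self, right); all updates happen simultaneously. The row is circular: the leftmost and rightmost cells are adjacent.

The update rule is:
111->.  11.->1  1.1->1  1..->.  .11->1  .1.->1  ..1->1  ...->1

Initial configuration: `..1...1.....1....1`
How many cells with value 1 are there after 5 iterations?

.11.111.11111.1111
11111.111...111..1
....111.1.111.1.11
.1111.11111.111111
11..111...111....1
count of 1: 9

9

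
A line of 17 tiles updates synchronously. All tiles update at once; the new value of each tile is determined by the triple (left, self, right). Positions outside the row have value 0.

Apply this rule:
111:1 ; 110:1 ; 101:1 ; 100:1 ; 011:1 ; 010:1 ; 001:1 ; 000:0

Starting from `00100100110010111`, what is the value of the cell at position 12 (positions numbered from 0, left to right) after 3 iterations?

01111111111111111
11111111111111111
11111111111111111
position 12 holds 1

1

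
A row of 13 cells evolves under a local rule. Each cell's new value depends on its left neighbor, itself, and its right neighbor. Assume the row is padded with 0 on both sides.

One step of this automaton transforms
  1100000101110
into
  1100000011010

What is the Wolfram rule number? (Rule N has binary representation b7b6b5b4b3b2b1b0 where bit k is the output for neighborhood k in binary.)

position 10: 111 → 0  (bit 7 = 0)
position 1: 110 → 1  (bit 6 = 1)
position 8: 101 → 1  (bit 5 = 1)
position 2: 100 → 0  (bit 4 = 0)
position 0: 011 → 1  (bit 3 = 1)
position 7: 010 → 0  (bit 2 = 0)
position 6: 001 → 0  (bit 1 = 0)
position 3: 000 → 0  (bit 0 = 0)
bits b7..b0 = 01101000 = 104

104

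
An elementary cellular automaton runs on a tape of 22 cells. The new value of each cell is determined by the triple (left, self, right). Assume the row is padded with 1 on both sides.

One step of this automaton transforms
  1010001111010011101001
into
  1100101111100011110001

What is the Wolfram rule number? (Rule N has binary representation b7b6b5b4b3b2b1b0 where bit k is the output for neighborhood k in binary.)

233

position 7: 111 → 1  (bit 7 = 1)
position 0: 110 → 1  (bit 6 = 1)
position 1: 101 → 1  (bit 5 = 1)
position 3: 100 → 0  (bit 4 = 0)
position 6: 011 → 1  (bit 3 = 1)
position 2: 010 → 0  (bit 2 = 0)
position 5: 001 → 0  (bit 1 = 0)
position 4: 000 → 1  (bit 0 = 1)
bits b7..b0 = 11101001 = 233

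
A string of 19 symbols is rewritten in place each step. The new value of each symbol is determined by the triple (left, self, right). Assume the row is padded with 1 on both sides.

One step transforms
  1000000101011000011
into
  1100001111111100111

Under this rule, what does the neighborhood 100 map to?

At position 1 the neighborhood is 100; the next row has 1 there.

1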